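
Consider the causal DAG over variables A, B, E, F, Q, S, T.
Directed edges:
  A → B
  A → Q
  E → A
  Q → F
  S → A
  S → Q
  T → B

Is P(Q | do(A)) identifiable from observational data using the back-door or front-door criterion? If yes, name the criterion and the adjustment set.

P(Q|do(A)): backdoor, adjust for {S}.

desc(A)\{A}={B,F,Q}; candidates ⊆ {E,S,T}.
size 0: {}; under {} A still reaches {E,F,Q,S} ∋ Q.
{S}: A⊥Q given {S} in G with A→· removed — back-door holds.
P(Q|do(A)) = Σ_{S} P(Q|A,S)·P(S).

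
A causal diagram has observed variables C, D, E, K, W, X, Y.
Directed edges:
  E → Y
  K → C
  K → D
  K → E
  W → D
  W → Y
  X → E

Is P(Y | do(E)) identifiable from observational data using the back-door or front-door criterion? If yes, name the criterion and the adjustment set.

desc(E)\{E}={Y}; candidates ⊆ {C,D,K,W,X}.
∅: E⊥Y given ∅ in G with E→· removed — back-door holds.
P(Y|do(E)) = P(Y|E) — no adjustment needed.

P(Y|do(E)): backdoor, adjust for ∅.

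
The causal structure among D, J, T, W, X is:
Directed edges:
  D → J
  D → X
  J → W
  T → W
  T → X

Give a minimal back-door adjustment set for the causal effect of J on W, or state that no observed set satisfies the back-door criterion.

J→W: minimal back-door set ∅.

desc(J)\{J}={W}; candidates ⊆ {D,T,X}.
∅: J⊥W given ∅ in G with J→· removed — back-door holds.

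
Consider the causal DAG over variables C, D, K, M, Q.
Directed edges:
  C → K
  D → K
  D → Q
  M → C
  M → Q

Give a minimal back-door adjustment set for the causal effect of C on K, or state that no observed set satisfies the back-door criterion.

desc(C)\{C}={K}; candidates ⊆ {D,M,Q}.
∅: C⊥K given ∅ in G with C→· removed — back-door holds.

C→K: minimal back-door set ∅.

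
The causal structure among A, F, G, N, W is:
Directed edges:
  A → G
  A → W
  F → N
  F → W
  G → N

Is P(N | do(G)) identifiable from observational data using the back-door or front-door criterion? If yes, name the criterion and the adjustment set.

P(N|do(G)): backdoor, adjust for ∅.

desc(G)\{G}={N}; candidates ⊆ {A,F,W}.
∅: G⊥N given ∅ in G with G→· removed — back-door holds.
P(N|do(G)) = P(N|G) — no adjustment needed.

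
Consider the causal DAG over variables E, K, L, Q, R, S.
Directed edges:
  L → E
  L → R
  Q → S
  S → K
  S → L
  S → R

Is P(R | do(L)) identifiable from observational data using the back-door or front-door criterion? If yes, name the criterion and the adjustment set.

P(R|do(L)): backdoor, adjust for {S}.

desc(L)\{L}={E,R}; candidates ⊆ {K,Q,S}.
size 0: {}; under {} L still reaches {K,Q,R,S} ∋ R.
{S}: L⊥R given {S} in G with L→· removed — back-door holds.
P(R|do(L)) = Σ_{S} P(R|L,S)·P(S).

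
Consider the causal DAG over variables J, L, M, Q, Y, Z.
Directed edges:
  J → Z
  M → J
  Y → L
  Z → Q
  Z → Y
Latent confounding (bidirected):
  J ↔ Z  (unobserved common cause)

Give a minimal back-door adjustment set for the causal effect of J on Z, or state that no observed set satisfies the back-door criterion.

J→Z: no observed back-door set.

desc(J)\{J}={L,Q,Y,Z}; candidates ⊆ {M}.
J↔Z: latent back-door arc(s) into J.
size 0: {}; under {} J still reaches {L,M,Q,Y,Z} ∋ Z.
size 1: {M}; under {M} J still reaches {L,Q,Y,Z} ∋ Z.
J↔Z cannot be blocked by any observed set — no back-door set.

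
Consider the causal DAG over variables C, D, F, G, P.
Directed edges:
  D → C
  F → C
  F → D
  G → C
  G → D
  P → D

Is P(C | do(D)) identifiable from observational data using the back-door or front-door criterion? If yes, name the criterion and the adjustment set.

P(C|do(D)): backdoor, adjust for {F, G}.

desc(D)\{D}={C}; candidates ⊆ {F,G,P}.
size 0: {}; under {} D still reaches {C,F,G,P} ∋ C.
size 1: {F}, {G}, {P}; under {F} D still reaches {C,G,P} ∋ C.
{F,G}: D⊥C given {F,G} in G with D→· removed — back-door holds.
P(C|do(D)) = Σ_{F,G} P(C|D,F,G)·P(F,G).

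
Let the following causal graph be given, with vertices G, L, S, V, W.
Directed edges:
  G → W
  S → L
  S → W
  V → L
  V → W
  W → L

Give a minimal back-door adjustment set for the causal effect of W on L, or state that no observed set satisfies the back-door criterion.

desc(W)\{W}={L}; candidates ⊆ {G,S,V}.
size 0: {}; under {} W still reaches {G,L,S,V} ∋ L.
size 1: {G}, {S}, {V}; under {G} W still reaches {L,S,V} ∋ L.
{S,V}: W⊥L given {S,V} in G with W→· removed — back-door holds.

W→L: minimal back-door set {S, V}.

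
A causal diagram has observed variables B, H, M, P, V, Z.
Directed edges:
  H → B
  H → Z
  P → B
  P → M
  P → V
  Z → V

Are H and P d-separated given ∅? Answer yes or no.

Bayes-Ball from H | ∅ reaches {B,V,Z}.
P ∉ reach(H|∅) ⇒ H ⊥ P | ∅.

Yes — H ⊥ P | ∅.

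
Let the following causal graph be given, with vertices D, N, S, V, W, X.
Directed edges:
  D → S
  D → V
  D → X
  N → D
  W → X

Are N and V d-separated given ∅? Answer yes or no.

No — N and V are d-connected given ∅.

Bayes-Ball from N | ∅ reaches {D,S,V,X}.
V ∈ reach(N|∅) ⇒ N ⊥̸ V | ∅.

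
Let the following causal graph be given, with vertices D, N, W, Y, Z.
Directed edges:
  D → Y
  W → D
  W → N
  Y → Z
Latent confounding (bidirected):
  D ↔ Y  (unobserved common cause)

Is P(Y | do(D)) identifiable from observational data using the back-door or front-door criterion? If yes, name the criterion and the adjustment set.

P(Y|do(D)): not identifiable (no BD/FD set).

desc(D)\{D}={Y,Z}; candidates ⊆ {N,W}.
D↔Y: latent back-door arc(s) into D.
size 0: {}; under {} D still reaches {N,W,Y,Z} ∋ Y.
size 1: {N}, {W}; under {N} D still reaches {W,Y,Z} ∋ Y.
size 2: {N,W}; under {N,W} D still reaches {Y,Z} ∋ Y.
D↔Y cannot be blocked by any observed set — no back-door set.
No mediator lies on a directed D→…→Y path.
Neither criterion identifies P(Y|do(D)) in this graph.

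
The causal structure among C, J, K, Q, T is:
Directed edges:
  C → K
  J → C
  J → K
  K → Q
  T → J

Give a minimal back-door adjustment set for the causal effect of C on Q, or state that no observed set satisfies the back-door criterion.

C→Q: minimal back-door set {J}.

desc(C)\{C}={K,Q}; candidates ⊆ {J,T}.
size 0: {}; under {} C still reaches {J,K,Q,T} ∋ Q.
{J}: C⊥Q given {J} in G with C→· removed — back-door holds.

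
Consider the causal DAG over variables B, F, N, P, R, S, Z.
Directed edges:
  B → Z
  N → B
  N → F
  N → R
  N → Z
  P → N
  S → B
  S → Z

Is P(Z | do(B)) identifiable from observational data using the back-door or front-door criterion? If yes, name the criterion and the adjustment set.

P(Z|do(B)): backdoor, adjust for {N, S}.

desc(B)\{B}={Z}; candidates ⊆ {F,N,P,R,S}.
size 0: {}; under {} B still reaches {F,N,P,R,S,Z} ∋ Z.
size 1: {F}, {N}, {P} …(+2); under {F} B still reaches {N,P,R,S,Z} ∋ Z.
{N,S}: B⊥Z given {N,S} in G with B→· removed — back-door holds.
P(Z|do(B)) = Σ_{N,S} P(Z|B,N,S)·P(N,S).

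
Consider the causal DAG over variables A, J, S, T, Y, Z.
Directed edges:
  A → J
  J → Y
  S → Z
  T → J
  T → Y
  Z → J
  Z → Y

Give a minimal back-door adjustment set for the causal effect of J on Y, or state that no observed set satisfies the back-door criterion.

desc(J)\{J}={Y}; candidates ⊆ {A,S,T,Z}.
size 0: {}; under {} J still reaches {A,S,T,Y,Z} ∋ Y.
size 1: {A}, {S}, {T} …(+1); under {A} J still reaches {S,T,Y,Z} ∋ Y.
{T,Z}: J⊥Y given {T,Z} in G with J→· removed — back-door holds.

J→Y: minimal back-door set {T, Z}.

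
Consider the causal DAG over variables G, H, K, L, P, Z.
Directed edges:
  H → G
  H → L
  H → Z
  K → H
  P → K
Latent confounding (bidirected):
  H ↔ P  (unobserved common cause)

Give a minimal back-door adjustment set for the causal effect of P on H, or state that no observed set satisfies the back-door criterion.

P→H: no observed back-door set.

desc(P)\{P}={G,H,K,L,Z}; candidates ⊆ {—}.
P↔H: latent back-door arc(s) into P.
size 0: {}; under {} P still reaches {G,H,L,Z} ∋ H.
P↔H cannot be blocked by any observed set — no back-door set.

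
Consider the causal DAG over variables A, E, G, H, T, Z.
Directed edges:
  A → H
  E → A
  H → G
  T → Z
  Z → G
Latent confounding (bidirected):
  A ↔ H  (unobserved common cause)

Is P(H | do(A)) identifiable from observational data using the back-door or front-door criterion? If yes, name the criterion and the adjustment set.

desc(A)\{A}={G,H}; candidates ⊆ {E,T,Z}.
A↔H: latent back-door arc(s) into A.
size 0: {}; under {} A still reaches {E,G,H} ∋ H.
size 1: {E}, {T}, {Z}; under {E} A still reaches {G,H} ∋ H.
size 2: {E,T}, {E,Z}, {T,Z}; under {E,T} A still reaches {G,H} ∋ H.
A↔H cannot be blocked by any observed set — no back-door set.
No mediator lies on a directed A→…→H path.
Neither criterion identifies P(H|do(A)) in this graph.

P(H|do(A)): not identifiable (no BD/FD set).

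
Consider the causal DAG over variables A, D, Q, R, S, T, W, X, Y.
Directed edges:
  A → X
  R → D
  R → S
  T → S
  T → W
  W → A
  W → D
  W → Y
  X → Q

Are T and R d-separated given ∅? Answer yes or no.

Bayes-Ball from T | ∅ reaches {A,D,Q,S,W,X,Y}.
R ∉ reach(T|∅) ⇒ T ⊥ R | ∅.

Yes — T ⊥ R | ∅.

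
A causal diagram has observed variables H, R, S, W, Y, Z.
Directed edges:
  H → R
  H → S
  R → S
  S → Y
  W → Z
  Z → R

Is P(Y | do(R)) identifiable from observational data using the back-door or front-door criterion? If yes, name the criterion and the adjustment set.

desc(R)\{R}={S,Y}; candidates ⊆ {H,W,Z}.
size 0: {}; under {} R still reaches {H,S,W,Y,Z} ∋ Y.
{H}: R⊥Y given {H} in G with R→· removed — back-door holds.
P(Y|do(R)) = Σ_{H} P(Y|R,H)·P(H).

P(Y|do(R)): backdoor, adjust for {H}.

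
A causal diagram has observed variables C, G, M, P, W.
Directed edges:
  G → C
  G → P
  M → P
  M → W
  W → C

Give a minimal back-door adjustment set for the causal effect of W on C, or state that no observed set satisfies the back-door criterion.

W→C: minimal back-door set ∅.

desc(W)\{W}={C}; candidates ⊆ {G,M,P}.
∅: W⊥C given ∅ in G with W→· removed — back-door holds.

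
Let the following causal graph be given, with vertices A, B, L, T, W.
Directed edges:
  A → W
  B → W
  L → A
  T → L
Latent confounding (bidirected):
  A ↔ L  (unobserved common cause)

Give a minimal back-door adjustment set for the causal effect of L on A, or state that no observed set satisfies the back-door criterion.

L→A: no observed back-door set.

desc(L)\{L}={A,W}; candidates ⊆ {B,T}.
L↔A: latent back-door arc(s) into L.
size 0: {}; under {} L still reaches {A,T,W} ∋ A.
size 1: {B}, {T}; under {B} L still reaches {A,T,W} ∋ A.
size 2: {B,T}; under {B,T} L still reaches {A,W} ∋ A.
L↔A cannot be blocked by any observed set — no back-door set.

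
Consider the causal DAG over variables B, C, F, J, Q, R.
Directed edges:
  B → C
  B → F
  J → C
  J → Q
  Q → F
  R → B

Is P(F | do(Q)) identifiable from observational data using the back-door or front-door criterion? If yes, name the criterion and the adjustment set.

P(F|do(Q)): backdoor, adjust for ∅.

desc(Q)\{Q}={F}; candidates ⊆ {B,C,J,R}.
∅: Q⊥F given ∅ in G with Q→· removed — back-door holds.
P(F|do(Q)) = P(F|Q) — no adjustment needed.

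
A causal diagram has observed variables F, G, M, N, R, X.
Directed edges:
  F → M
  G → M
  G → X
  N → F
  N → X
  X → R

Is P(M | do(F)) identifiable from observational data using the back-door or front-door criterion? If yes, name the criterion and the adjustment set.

desc(F)\{F}={M}; candidates ⊆ {G,N,R,X}.
∅: F⊥M given ∅ in G with F→· removed — back-door holds.
P(M|do(F)) = P(M|F) — no adjustment needed.

P(M|do(F)): backdoor, adjust for ∅.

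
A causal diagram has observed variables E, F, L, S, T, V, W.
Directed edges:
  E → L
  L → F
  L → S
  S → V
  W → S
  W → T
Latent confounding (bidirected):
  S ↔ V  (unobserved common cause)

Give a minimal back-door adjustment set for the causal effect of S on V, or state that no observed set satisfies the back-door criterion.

S→V: no observed back-door set.

desc(S)\{S}={V}; candidates ⊆ {E,F,L,T,W}.
S↔V: latent back-door arc(s) into S.
size 0: {}; under {} S still reaches {E,F,L,T,V,W} ∋ V.
size 1: {E}, {F}, {L} …(+2); under {E} S still reaches {F,L,T,V,W} ∋ V.
size 2: {E,F}, {E,L}, {E,T} …(+7); under {E,F} S still reaches {L,T,V,W} ∋ V.
S↔V cannot be blocked by any observed set — no back-door set.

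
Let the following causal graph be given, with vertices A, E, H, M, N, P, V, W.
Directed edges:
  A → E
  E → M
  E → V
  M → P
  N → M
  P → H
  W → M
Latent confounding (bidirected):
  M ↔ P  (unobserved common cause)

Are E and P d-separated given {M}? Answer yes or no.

Bayes-Ball from E | {M} reaches {A,H,N,P,V,W}.
P ∈ reach(E|{M}) ⇒ E ⊥̸ P | {M}.

No — E and P are d-connected given {M}.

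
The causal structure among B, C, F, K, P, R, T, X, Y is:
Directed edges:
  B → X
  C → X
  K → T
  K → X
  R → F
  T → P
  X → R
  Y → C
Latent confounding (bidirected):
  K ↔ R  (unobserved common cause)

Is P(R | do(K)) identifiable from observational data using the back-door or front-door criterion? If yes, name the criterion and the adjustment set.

desc(K)\{K}={F,P,R,T,X}; candidates ⊆ {B,C,Y}.
K↔R: latent back-door arc(s) into K.
size 0: {}; under {} K still reaches {F,R} ∋ R.
size 1: {B}, {C}, {Y}; under {B} K still reaches {F,R} ∋ R.
size 2: {B,C}, {B,Y}, {C,Y}; under {B,C} K still reaches {F,R} ∋ R.
K↔R cannot be blocked by any observed set — no back-door set.
{X}: (i) intercepts every directed K→R path; (ii) no back-door K→{X}; (iii) {K} blocks every back-door {X}→R. Front-door holds.
P(R|do(K)) = Σ_{X} P(X|K) Σ_{K'} P(R|X,K')P(K').

P(R|do(K)): frontdoor, adjust for {X}.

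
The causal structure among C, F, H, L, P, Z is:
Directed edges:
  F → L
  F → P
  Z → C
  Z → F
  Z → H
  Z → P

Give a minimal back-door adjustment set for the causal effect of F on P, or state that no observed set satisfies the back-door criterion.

desc(F)\{F}={L,P}; candidates ⊆ {C,H,Z}.
size 0: {}; under {} F still reaches {C,H,P,Z} ∋ P.
{Z}: F⊥P given {Z} in G with F→· removed — back-door holds.

F→P: minimal back-door set {Z}.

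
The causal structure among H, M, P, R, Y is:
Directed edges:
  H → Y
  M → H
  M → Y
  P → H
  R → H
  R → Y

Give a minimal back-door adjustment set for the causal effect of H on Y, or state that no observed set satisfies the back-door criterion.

H→Y: minimal back-door set {M, R}.

desc(H)\{H}={Y}; candidates ⊆ {M,P,R}.
size 0: {}; under {} H still reaches {M,P,R,Y} ∋ Y.
size 1: {M}, {P}, {R}; under {M} H still reaches {P,R,Y} ∋ Y.
{M,R}: H⊥Y given {M,R} in G with H→· removed — back-door holds.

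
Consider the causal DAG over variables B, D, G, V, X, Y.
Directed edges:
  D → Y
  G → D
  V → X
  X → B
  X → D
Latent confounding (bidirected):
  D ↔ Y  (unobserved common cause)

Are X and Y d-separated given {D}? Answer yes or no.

No — X and Y are d-connected given {D}.

Bayes-Ball from X | {D} reaches {B,G,V,Y}.
Y ∈ reach(X|{D}) ⇒ X ⊥̸ Y | {D}.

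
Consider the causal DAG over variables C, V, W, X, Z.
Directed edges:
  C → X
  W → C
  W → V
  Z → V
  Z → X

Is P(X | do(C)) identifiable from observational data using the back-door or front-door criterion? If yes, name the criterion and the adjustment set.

P(X|do(C)): backdoor, adjust for ∅.

desc(C)\{C}={X}; candidates ⊆ {V,W,Z}.
∅: C⊥X given ∅ in G with C→· removed — back-door holds.
P(X|do(C)) = P(X|C) — no adjustment needed.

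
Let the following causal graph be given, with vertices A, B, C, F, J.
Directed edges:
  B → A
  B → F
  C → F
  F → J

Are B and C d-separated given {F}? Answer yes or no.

Bayes-Ball from B | {F} reaches {A,C}.
C ∈ reach(B|{F}) ⇒ B ⊥̸ C | {F}.

No — B and C are d-connected given {F}.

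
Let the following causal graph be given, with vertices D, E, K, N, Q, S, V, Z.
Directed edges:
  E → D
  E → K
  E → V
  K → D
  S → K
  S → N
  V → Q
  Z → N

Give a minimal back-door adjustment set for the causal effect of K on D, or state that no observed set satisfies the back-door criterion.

desc(K)\{K}={D}; candidates ⊆ {E,N,Q,S,V,Z}.
size 0: {}; under {} K still reaches {D,E,N,Q,S,V} ∋ D.
{E}: K⊥D given {E} in G with K→· removed — back-door holds.

K→D: minimal back-door set {E}.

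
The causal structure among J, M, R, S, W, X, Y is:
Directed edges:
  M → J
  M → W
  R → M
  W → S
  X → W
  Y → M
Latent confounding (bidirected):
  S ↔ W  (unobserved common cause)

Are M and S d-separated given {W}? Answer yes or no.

No — M and S are d-connected given {W}.

Bayes-Ball from M | {W} reaches {J,R,S,X,Y}.
S ∈ reach(M|{W}) ⇒ M ⊥̸ S | {W}.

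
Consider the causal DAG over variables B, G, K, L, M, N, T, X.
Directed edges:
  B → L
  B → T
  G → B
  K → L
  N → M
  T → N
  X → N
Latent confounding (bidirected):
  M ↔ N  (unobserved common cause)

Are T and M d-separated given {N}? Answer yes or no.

Bayes-Ball from T | {N} reaches {B,G,L,M,X}.
M ∈ reach(T|{N}) ⇒ T ⊥̸ M | {N}.

No — T and M are d-connected given {N}.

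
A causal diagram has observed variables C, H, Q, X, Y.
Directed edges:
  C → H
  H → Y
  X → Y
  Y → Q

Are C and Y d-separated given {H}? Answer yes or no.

Bayes-Ball from C | {H} reaches ∅.
Y ∉ reach(C|{H}) ⇒ C ⊥ Y | {H}.

Yes — C ⊥ Y | {H}.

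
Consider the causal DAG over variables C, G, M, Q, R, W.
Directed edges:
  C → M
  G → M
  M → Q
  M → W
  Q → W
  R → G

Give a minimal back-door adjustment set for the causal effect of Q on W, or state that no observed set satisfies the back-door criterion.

desc(Q)\{Q}={W}; candidates ⊆ {C,G,M,R}.
size 0: {}; under {} Q still reaches {C,G,M,R,W} ∋ W.
{M}: Q⊥W given {M} in G with Q→· removed — back-door holds.

Q→W: minimal back-door set {M}.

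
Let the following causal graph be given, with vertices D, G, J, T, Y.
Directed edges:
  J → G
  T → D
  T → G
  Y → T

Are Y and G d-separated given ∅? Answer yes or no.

Bayes-Ball from Y | ∅ reaches {D,G,T}.
G ∈ reach(Y|∅) ⇒ Y ⊥̸ G | ∅.

No — Y and G are d-connected given ∅.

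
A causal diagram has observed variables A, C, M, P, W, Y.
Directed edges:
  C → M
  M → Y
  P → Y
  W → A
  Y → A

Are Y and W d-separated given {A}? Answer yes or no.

No — Y and W are d-connected given {A}.

Bayes-Ball from Y | {A} reaches {C,M,P,W}.
W ∈ reach(Y|{A}) ⇒ Y ⊥̸ W | {A}.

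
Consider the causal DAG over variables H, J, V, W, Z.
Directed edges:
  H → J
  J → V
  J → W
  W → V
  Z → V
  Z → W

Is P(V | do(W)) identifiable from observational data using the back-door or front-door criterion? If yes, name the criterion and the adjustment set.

desc(W)\{W}={V}; candidates ⊆ {H,J,Z}.
size 0: {}; under {} W still reaches {H,J,V,Z} ∋ V.
size 1: {H}, {J}, {Z}; under {H} W still reaches {J,V,Z} ∋ V.
{J,Z}: W⊥V given {J,Z} in G with W→· removed — back-door holds.
P(V|do(W)) = Σ_{J,Z} P(V|W,J,Z)·P(J,Z).

P(V|do(W)): backdoor, adjust for {J, Z}.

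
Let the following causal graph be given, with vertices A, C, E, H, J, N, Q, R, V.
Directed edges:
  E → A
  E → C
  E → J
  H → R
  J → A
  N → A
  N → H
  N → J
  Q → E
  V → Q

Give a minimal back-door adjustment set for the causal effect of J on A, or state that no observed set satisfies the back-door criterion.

J→A: minimal back-door set {E, N}.

desc(J)\{J}={A}; candidates ⊆ {C,E,H,N,Q,R,V}.
size 0: {}; under {} J still reaches {A,C,E,H,N,Q,R,V} ∋ A.
size 1: {C}, {E}, {H} …(+4); under {C} J still reaches {A,E,H,N,Q,R,V} ∋ A.
{E,N}: J⊥A given {E,N} in G with J→· removed — back-door holds.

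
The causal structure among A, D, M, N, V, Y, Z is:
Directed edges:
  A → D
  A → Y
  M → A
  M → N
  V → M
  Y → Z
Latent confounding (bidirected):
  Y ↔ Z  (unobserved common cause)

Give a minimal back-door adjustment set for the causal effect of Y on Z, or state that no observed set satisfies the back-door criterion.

desc(Y)\{Y}={Z}; candidates ⊆ {A,D,M,N,V}.
Y↔Z: latent back-door arc(s) into Y.
size 0: {}; under {} Y still reaches {A,D,M,N,V,Z} ∋ Z.
size 1: {A}, {D}, {M} …(+2); under {A} Y still reaches {Z} ∋ Z.
size 2: {A,D}, {A,M}, {A,N} …(+7); under {A,D} Y still reaches {Z} ∋ Z.
Y↔Z cannot be blocked by any observed set — no back-door set.

Y→Z: no observed back-door set.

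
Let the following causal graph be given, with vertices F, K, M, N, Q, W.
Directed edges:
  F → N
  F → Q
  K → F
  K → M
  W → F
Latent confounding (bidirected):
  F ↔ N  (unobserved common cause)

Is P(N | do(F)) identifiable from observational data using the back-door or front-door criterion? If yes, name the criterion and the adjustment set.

desc(F)\{F}={N,Q}; candidates ⊆ {K,M,W}.
F↔N: latent back-door arc(s) into F.
size 0: {}; under {} F still reaches {K,M,N,W} ∋ N.
size 1: {K}, {M}, {W}; under {K} F still reaches {N,W} ∋ N.
size 2: {K,M}, {K,W}, {M,W}; under {K,M} F still reaches {N,W} ∋ N.
F↔N cannot be blocked by any observed set — no back-door set.
No mediator lies on a directed F→…→N path.
Neither criterion identifies P(N|do(F)) in this graph.

P(N|do(F)): not identifiable (no BD/FD set).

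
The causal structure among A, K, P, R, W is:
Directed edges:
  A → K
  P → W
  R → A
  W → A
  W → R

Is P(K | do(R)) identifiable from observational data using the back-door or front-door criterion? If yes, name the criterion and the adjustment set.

P(K|do(R)): backdoor, adjust for {W}.

desc(R)\{R}={A,K}; candidates ⊆ {P,W}.
size 0: {}; under {} R still reaches {A,K,P,W} ∋ K.
{W}: R⊥K given {W} in G with R→· removed — back-door holds.
P(K|do(R)) = Σ_{W} P(K|R,W)·P(W).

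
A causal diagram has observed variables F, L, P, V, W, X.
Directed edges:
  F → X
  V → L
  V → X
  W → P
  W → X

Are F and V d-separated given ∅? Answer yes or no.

Yes — F ⊥ V | ∅.

Bayes-Ball from F | ∅ reaches {X}.
V ∉ reach(F|∅) ⇒ F ⊥ V | ∅.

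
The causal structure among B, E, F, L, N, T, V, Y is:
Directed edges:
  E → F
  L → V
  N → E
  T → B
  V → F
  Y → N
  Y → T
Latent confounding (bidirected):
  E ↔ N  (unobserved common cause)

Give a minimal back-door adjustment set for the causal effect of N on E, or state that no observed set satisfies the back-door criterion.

N→E: no observed back-door set.

desc(N)\{N}={E,F}; candidates ⊆ {B,L,T,V,Y}.
N↔E: latent back-door arc(s) into N.
size 0: {}; under {} N still reaches {B,E,F,T,Y} ∋ E.
size 1: {B}, {L}, {T} …(+2); under {B} N still reaches {E,F,T,Y} ∋ E.
size 2: {B,L}, {B,T}, {B,V} …(+7); under {B,L} N still reaches {E,F,T,Y} ∋ E.
N↔E cannot be blocked by any observed set — no back-door set.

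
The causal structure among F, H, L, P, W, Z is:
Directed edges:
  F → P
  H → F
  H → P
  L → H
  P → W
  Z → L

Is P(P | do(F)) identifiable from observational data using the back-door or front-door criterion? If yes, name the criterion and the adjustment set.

desc(F)\{F}={P,W}; candidates ⊆ {H,L,Z}.
size 0: {}; under {} F still reaches {H,L,P,W,Z} ∋ P.
{H}: F⊥P given {H} in G with F→· removed — back-door holds.
P(P|do(F)) = Σ_{H} P(P|F,H)·P(H).

P(P|do(F)): backdoor, adjust for {H}.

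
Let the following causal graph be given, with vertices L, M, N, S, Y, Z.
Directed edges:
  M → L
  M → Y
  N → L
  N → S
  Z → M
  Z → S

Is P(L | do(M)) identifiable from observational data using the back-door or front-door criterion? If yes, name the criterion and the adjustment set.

P(L|do(M)): backdoor, adjust for ∅.

desc(M)\{M}={L,Y}; candidates ⊆ {N,S,Z}.
∅: M⊥L given ∅ in G with M→· removed — back-door holds.
P(L|do(M)) = P(L|M) — no adjustment needed.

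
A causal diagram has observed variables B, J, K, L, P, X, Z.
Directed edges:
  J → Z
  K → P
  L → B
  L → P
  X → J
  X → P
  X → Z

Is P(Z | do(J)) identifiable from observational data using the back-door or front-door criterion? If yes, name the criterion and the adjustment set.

desc(J)\{J}={Z}; candidates ⊆ {B,K,L,P,X}.
size 0: {}; under {} J still reaches {P,X,Z} ∋ Z.
{X}: J⊥Z given {X} in G with J→· removed — back-door holds.
P(Z|do(J)) = Σ_{X} P(Z|J,X)·P(X).

P(Z|do(J)): backdoor, adjust for {X}.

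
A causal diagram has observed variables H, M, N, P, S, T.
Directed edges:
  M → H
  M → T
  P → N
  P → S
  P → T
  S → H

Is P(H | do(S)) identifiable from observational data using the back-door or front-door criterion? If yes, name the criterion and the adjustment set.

P(H|do(S)): backdoor, adjust for ∅.

desc(S)\{S}={H}; candidates ⊆ {M,N,P,T}.
∅: S⊥H given ∅ in G with S→· removed — back-door holds.
P(H|do(S)) = P(H|S) — no adjustment needed.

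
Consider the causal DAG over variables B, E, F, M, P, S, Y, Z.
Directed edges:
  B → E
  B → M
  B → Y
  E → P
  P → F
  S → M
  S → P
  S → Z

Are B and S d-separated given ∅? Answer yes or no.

Yes — B ⊥ S | ∅.

Bayes-Ball from B | ∅ reaches {E,F,M,P,Y}.
S ∉ reach(B|∅) ⇒ B ⊥ S | ∅.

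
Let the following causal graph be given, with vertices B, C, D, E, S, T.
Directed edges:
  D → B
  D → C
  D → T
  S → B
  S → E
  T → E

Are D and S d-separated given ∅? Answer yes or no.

Yes — D ⊥ S | ∅.

Bayes-Ball from D | ∅ reaches {B,C,E,T}.
S ∉ reach(D|∅) ⇒ D ⊥ S | ∅.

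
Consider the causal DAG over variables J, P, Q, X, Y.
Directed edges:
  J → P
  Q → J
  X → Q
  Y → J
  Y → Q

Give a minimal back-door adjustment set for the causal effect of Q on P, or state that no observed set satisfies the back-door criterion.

Q→P: minimal back-door set {Y}.

desc(Q)\{Q}={J,P}; candidates ⊆ {X,Y}.
size 0: {}; under {} Q still reaches {J,P,X,Y} ∋ P.
{Y}: Q⊥P given {Y} in G with Q→· removed — back-door holds.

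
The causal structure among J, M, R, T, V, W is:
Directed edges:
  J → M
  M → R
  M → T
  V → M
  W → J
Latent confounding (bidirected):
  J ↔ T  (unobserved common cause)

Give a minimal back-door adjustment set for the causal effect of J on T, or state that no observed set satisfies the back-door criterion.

desc(J)\{J}={M,R,T}; candidates ⊆ {V,W}.
J↔T: latent back-door arc(s) into J.
size 0: {}; under {} J still reaches {T,W} ∋ T.
size 1: {V}, {W}; under {V} J still reaches {T,W} ∋ T.
size 2: {V,W}; under {V,W} J still reaches {T} ∋ T.
J↔T cannot be blocked by any observed set — no back-door set.

J→T: no observed back-door set.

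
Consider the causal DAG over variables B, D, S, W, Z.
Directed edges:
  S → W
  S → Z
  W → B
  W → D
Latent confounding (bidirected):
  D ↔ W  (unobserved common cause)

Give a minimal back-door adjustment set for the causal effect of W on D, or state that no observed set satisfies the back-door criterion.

W→D: no observed back-door set.

desc(W)\{W}={B,D}; candidates ⊆ {S,Z}.
W↔D: latent back-door arc(s) into W.
size 0: {}; under {} W still reaches {D,S,Z} ∋ D.
size 1: {S}, {Z}; under {S} W still reaches {D} ∋ D.
size 2: {S,Z}; under {S,Z} W still reaches {D} ∋ D.
W↔D cannot be blocked by any observed set — no back-door set.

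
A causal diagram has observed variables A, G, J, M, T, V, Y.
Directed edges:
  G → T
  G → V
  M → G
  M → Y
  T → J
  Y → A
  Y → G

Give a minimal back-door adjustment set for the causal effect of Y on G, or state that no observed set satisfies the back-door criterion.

Y→G: minimal back-door set {M}.

desc(Y)\{Y}={A,G,J,T,V}; candidates ⊆ {M}.
size 0: {}; under {} Y still reaches {G,J,M,T,V} ∋ G.
{M}: Y⊥G given {M} in G with Y→· removed — back-door holds.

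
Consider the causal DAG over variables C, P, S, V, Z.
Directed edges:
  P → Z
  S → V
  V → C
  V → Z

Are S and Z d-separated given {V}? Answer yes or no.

Yes — S ⊥ Z | {V}.

Bayes-Ball from S | {V} reaches ∅.
Z ∉ reach(S|{V}) ⇒ S ⊥ Z | {V}.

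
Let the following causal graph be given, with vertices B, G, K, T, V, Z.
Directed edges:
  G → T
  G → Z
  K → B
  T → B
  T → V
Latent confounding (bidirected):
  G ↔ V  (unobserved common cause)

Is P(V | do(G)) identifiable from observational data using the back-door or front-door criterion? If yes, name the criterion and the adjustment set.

desc(G)\{G}={B,T,V,Z}; candidates ⊆ {K}.
G↔V: latent back-door arc(s) into G.
size 0: {}; under {} G still reaches {V} ∋ V.
size 1: {K}; under {K} G still reaches {V} ∋ V.
G↔V cannot be blocked by any observed set — no back-door set.
{T}: (i) intercepts every directed G→V path; (ii) no back-door G→{T}; (iii) {G} blocks every back-door {T}→V. Front-door holds.
P(V|do(G)) = Σ_{T} P(T|G) Σ_{G'} P(V|T,G')P(G').

P(V|do(G)): frontdoor, adjust for {T}.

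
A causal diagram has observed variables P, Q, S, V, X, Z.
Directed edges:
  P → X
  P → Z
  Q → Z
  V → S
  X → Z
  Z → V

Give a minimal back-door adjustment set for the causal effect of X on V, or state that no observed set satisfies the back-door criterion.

desc(X)\{X}={S,V,Z}; candidates ⊆ {P,Q}.
size 0: {}; under {} X still reaches {P,S,V,Z} ∋ V.
{P}: X⊥V given {P} in G with X→· removed — back-door holds.

X→V: minimal back-door set {P}.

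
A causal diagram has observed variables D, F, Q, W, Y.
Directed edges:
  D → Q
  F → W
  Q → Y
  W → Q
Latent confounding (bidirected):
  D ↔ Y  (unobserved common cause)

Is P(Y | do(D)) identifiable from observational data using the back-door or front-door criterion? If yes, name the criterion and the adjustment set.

desc(D)\{D}={Q,Y}; candidates ⊆ {F,W}.
D↔Y: latent back-door arc(s) into D.
size 0: {}; under {} D still reaches {Y} ∋ Y.
size 1: {F}, {W}; under {F} D still reaches {Y} ∋ Y.
size 2: {F,W}; under {F,W} D still reaches {Y} ∋ Y.
D↔Y cannot be blocked by any observed set — no back-door set.
{Q}: (i) intercepts every directed D→Y path; (ii) no back-door D→{Q}; (iii) {D} blocks every back-door {Q}→Y. Front-door holds.
P(Y|do(D)) = Σ_{Q} P(Q|D) Σ_{D'} P(Y|Q,D')P(D').

P(Y|do(D)): frontdoor, adjust for {Q}.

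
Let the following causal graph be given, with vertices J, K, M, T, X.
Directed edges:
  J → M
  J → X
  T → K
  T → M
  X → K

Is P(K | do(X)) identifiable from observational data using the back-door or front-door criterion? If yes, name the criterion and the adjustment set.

P(K|do(X)): backdoor, adjust for ∅.

desc(X)\{X}={K}; candidates ⊆ {J,M,T}.
∅: X⊥K given ∅ in G with X→· removed — back-door holds.
P(K|do(X)) = P(K|X) — no adjustment needed.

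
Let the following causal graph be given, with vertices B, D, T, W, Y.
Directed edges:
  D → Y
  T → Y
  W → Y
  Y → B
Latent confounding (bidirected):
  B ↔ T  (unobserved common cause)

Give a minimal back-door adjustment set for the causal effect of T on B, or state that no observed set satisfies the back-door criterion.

desc(T)\{T}={B,Y}; candidates ⊆ {D,W}.
T↔B: latent back-door arc(s) into T.
size 0: {}; under {} T still reaches {B} ∋ B.
size 1: {D}, {W}; under {D} T still reaches {B} ∋ B.
size 2: {D,W}; under {D,W} T still reaches {B} ∋ B.
T↔B cannot be blocked by any observed set — no back-door set.

T→B: no observed back-door set.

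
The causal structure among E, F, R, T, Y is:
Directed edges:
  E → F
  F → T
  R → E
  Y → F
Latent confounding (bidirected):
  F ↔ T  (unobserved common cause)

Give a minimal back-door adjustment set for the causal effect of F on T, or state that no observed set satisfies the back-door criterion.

desc(F)\{F}={T}; candidates ⊆ {E,R,Y}.
F↔T: latent back-door arc(s) into F.
size 0: {}; under {} F still reaches {E,R,T,Y} ∋ T.
size 1: {E}, {R}, {Y}; under {E} F still reaches {T,Y} ∋ T.
size 2: {E,R}, {E,Y}, {R,Y}; under {E,R} F still reaches {T,Y} ∋ T.
F↔T cannot be blocked by any observed set — no back-door set.

F→T: no observed back-door set.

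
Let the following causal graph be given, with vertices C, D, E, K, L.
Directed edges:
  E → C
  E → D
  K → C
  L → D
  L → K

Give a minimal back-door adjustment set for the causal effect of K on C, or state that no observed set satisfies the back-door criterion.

K→C: minimal back-door set ∅.

desc(K)\{K}={C}; candidates ⊆ {D,E,L}.
∅: K⊥C given ∅ in G with K→· removed — back-door holds.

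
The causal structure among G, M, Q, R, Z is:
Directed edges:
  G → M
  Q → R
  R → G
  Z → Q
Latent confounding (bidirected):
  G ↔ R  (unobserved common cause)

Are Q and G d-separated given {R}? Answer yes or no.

Bayes-Ball from Q | {R} reaches {G,M,Z}.
G ∈ reach(Q|{R}) ⇒ Q ⊥̸ G | {R}.

No — Q and G are d-connected given {R}.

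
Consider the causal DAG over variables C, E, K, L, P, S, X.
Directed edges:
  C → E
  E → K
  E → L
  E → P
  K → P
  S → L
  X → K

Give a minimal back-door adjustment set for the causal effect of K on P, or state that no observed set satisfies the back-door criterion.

K→P: minimal back-door set {E}.

desc(K)\{K}={P}; candidates ⊆ {C,E,L,S,X}.
size 0: {}; under {} K still reaches {C,E,L,P,X} ∋ P.
{E}: K⊥P given {E} in G with K→· removed — back-door holds.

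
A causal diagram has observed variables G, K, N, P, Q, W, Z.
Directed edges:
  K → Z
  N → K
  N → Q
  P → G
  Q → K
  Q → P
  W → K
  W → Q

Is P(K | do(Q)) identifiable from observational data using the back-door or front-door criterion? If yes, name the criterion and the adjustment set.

desc(Q)\{Q}={G,K,P,Z}; candidates ⊆ {N,W}.
size 0: {}; under {} Q still reaches {K,N,W,Z} ∋ K.
size 1: {N}, {W}; under {N} Q still reaches {K,W,Z} ∋ K.
{N,W}: Q⊥K given {N,W} in G with Q→· removed — back-door holds.
P(K|do(Q)) = Σ_{N,W} P(K|Q,N,W)·P(N,W).

P(K|do(Q)): backdoor, adjust for {N, W}.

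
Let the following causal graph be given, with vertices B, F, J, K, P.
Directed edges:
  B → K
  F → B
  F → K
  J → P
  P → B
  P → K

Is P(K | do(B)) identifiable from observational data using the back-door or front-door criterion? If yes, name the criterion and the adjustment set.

desc(B)\{B}={K}; candidates ⊆ {F,J,P}.
size 0: {}; under {} B still reaches {F,J,K,P} ∋ K.
size 1: {F}, {J}, {P}; under {F} B still reaches {J,K,P} ∋ K.
{F,P}: B⊥K given {F,P} in G with B→· removed — back-door holds.
P(K|do(B)) = Σ_{F,P} P(K|B,F,P)·P(F,P).

P(K|do(B)): backdoor, adjust for {F, P}.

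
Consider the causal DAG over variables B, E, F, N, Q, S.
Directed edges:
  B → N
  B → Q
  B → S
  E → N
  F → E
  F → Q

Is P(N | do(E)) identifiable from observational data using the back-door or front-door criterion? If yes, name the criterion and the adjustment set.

desc(E)\{E}={N}; candidates ⊆ {B,F,Q,S}.
∅: E⊥N given ∅ in G with E→· removed — back-door holds.
P(N|do(E)) = P(N|E) — no adjustment needed.

P(N|do(E)): backdoor, adjust for ∅.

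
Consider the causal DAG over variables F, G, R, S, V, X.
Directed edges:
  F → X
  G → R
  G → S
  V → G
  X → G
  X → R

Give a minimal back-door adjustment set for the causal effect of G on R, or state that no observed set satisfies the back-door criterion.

G→R: minimal back-door set {X}.

desc(G)\{G}={R,S}; candidates ⊆ {F,V,X}.
size 0: {}; under {} G still reaches {F,R,V,X} ∋ R.
{X}: G⊥R given {X} in G with G→· removed — back-door holds.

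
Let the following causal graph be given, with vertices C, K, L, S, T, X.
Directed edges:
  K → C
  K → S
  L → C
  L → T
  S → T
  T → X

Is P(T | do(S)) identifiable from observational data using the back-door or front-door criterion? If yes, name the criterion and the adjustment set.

P(T|do(S)): backdoor, adjust for ∅.

desc(S)\{S}={T,X}; candidates ⊆ {C,K,L}.
∅: S⊥T given ∅ in G with S→· removed — back-door holds.
P(T|do(S)) = P(T|S) — no adjustment needed.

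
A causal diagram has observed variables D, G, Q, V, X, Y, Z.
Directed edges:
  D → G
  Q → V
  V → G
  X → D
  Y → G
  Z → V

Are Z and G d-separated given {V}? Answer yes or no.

Yes — Z ⊥ G | {V}.

Bayes-Ball from Z | {V} reaches {Q}.
G ∉ reach(Z|{V}) ⇒ Z ⊥ G | {V}.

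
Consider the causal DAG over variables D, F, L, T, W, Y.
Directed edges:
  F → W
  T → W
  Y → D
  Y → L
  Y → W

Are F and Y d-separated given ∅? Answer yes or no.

Yes — F ⊥ Y | ∅.

Bayes-Ball from F | ∅ reaches {W}.
Y ∉ reach(F|∅) ⇒ F ⊥ Y | ∅.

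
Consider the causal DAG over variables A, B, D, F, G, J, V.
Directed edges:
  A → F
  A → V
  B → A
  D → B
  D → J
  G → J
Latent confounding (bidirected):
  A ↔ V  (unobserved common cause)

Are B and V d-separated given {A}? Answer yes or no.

Bayes-Ball from B | {A} reaches {D,J,V}.
V ∈ reach(B|{A}) ⇒ B ⊥̸ V | {A}.

No — B and V are d-connected given {A}.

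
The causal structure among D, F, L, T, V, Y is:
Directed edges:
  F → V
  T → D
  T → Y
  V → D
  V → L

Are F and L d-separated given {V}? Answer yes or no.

Bayes-Ball from F | {V} reaches ∅.
L ∉ reach(F|{V}) ⇒ F ⊥ L | {V}.

Yes — F ⊥ L | {V}.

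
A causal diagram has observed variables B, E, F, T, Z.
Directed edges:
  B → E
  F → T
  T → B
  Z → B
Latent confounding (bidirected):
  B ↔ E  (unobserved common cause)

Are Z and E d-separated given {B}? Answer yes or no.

No — Z and E are d-connected given {B}.

Bayes-Ball from Z | {B} reaches {E,F,T}.
E ∈ reach(Z|{B}) ⇒ Z ⊥̸ E | {B}.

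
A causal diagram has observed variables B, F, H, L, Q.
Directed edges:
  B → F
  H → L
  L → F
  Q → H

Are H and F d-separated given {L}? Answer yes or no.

Bayes-Ball from H | {L} reaches {Q}.
F ∉ reach(H|{L}) ⇒ H ⊥ F | {L}.

Yes — H ⊥ F | {L}.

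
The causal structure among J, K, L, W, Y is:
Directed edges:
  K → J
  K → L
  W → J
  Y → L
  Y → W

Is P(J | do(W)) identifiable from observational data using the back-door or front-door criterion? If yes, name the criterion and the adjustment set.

desc(W)\{W}={J}; candidates ⊆ {K,L,Y}.
∅: W⊥J given ∅ in G with W→· removed — back-door holds.
P(J|do(W)) = P(J|W) — no adjustment needed.

P(J|do(W)): backdoor, adjust for ∅.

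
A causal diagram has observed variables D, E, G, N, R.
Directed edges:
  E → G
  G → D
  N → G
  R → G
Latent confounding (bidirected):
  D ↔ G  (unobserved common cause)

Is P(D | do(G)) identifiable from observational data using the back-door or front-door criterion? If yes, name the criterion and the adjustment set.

desc(G)\{G}={D}; candidates ⊆ {E,N,R}.
G↔D: latent back-door arc(s) into G.
size 0: {}; under {} G still reaches {D,E,N,R} ∋ D.
size 1: {E}, {N}, {R}; under {E} G still reaches {D,N,R} ∋ D.
size 2: {E,N}, {E,R}, {N,R}; under {E,N} G still reaches {D,R} ∋ D.
G↔D cannot be blocked by any observed set — no back-door set.
No mediator lies on a directed G→…→D path.
Neither criterion identifies P(D|do(G)) in this graph.

P(D|do(G)): not identifiable (no BD/FD set).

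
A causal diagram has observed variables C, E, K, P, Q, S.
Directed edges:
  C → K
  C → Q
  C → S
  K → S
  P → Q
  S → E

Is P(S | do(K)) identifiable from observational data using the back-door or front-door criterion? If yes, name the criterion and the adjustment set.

P(S|do(K)): backdoor, adjust for {C}.

desc(K)\{K}={E,S}; candidates ⊆ {C,P,Q}.
size 0: {}; under {} K still reaches {C,E,Q,S} ∋ S.
{C}: K⊥S given {C} in G with K→· removed — back-door holds.
P(S|do(K)) = Σ_{C} P(S|K,C)·P(C).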